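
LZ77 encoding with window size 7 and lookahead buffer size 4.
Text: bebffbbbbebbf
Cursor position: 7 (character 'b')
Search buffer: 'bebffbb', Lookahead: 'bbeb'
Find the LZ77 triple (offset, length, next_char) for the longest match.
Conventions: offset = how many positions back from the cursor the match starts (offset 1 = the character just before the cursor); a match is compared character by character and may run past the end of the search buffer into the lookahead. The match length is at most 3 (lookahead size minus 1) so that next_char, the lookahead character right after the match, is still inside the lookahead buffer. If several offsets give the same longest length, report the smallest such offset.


Try each offset into the search buffer:
  offset=1 (pos 6, char 'b'): match length 2
  offset=2 (pos 5, char 'b'): match length 2
  offset=3 (pos 4, char 'f'): match length 0
  offset=4 (pos 3, char 'f'): match length 0
  offset=5 (pos 2, char 'b'): match length 1
  offset=6 (pos 1, char 'e'): match length 0
  offset=7 (pos 0, char 'b'): match length 1
Longest match has length 2, found at offsets 1, 2; take the smallest, offset 1.
next_char = character at position 7 + 2 = 9 -> 'e'

Best match: offset=1, length=2 (matching 'bb' starting at position 6)
LZ77 triple: (1, 2, 'e')


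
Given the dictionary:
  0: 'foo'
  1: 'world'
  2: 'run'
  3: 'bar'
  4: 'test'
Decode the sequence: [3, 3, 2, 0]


Look up each index in the dictionary:
  3 -> 'bar'
  3 -> 'bar'
  2 -> 'run'
  0 -> 'foo'

Decoded: "bar bar run foo"


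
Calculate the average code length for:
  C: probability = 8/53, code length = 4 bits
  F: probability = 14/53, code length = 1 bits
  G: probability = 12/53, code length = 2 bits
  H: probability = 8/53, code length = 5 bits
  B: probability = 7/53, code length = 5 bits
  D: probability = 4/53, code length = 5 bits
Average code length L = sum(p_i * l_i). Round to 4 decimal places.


Weighted contributions p_i * l_i:
  C: (8/53) * 4 = 32/53
  F: (14/53) * 1 = 14/53
  G: (12/53) * 2 = 24/53
  H: (8/53) * 5 = 40/53
  B: (7/53) * 5 = 35/53
  D: (4/53) * 5 = 20/53
Sum = (32 + 14 + 24 + 40 + 35 + 20)/53 = 165/53

L = 165/53 = 3.1132 bits/symbol


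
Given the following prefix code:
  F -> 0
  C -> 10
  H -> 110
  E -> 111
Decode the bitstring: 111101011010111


Decoding step by step:
Bits 111 -> E
Bits 10 -> C
Bits 10 -> C
Bits 110 -> H
Bits 10 -> C
Bits 111 -> E


Decoded message: ECCHCE


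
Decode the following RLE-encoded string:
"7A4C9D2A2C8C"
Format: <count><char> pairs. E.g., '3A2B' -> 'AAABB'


Expanding each <count><char> pair:
  7A -> 'AAAAAAA'
  4C -> 'CCCC'
  9D -> 'DDDDDDDDD'
  2A -> 'AA'
  2C -> 'CC'
  8C -> 'CCCCCCCC'

Decoded = AAAAAAACCCCDDDDDDDDDAACCCCCCCCCC


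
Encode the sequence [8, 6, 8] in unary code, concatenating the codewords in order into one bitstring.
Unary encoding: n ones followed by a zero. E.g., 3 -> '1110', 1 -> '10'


Encode each number as n ones followed by a terminating 0:
  8 -> 111111110 (9 bits)
  6 -> 1111110 (7 bits)
  8 -> 111111110 (9 bits)
Total length = 9 + 7 + 9 = 25 bits.

Unary([8, 6, 8]) = 1111111101111110111111110 (25 bits)


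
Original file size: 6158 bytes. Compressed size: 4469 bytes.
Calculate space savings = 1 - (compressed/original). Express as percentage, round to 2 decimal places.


ratio = compressed/original = 4469/6158 = 0.725723
savings = 1 - ratio = 1 - 0.725723 = 0.274277
as a percentage: 0.274277 * 100 = 27.43%

Space savings = 1 - 4469/6158 = 27.43%


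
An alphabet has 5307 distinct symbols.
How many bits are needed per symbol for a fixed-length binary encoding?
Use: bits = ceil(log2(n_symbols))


log2(5307) = 12.3737
Bracket: 2^12 = 4096 < 5307 <= 2^13 = 8192
So ceil(log2(5307)) = 13

bits = ceil(log2(5307)) = ceil(12.3737) = 13 bits


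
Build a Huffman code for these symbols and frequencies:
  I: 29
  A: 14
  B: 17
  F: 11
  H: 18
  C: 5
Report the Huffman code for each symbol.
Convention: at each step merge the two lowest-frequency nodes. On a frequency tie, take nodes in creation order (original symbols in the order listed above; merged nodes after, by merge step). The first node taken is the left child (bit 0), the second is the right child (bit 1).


Huffman tree construction:
Step 1: Merge C(5) + F(11) = 16
Step 2: Merge A(14) + (C+F)(16) = 30
Step 3: Merge B(17) + H(18) = 35
Step 4: Merge I(29) + (A+(C+F))(30) = 59
Step 5: Merge (B+H)(35) + (I+(A+(C+F)))(59) = 94
Read each symbol's code off the tree from the root (left child = 0, right child = 1).

Codes:
  I: 10 (length 2)
  A: 110 (length 3)
  B: 00 (length 2)
  F: 1111 (length 4)
  H: 01 (length 2)
  C: 1110 (length 4)
Average code length: 234/94 = 2.4894 bits/symbol


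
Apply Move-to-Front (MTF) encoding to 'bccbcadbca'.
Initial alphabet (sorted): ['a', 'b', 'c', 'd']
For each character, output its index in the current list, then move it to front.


MTF encoding:
'b': index 1 in ['a', 'b', 'c', 'd'] -> ['b', 'a', 'c', 'd']
'c': index 2 in ['b', 'a', 'c', 'd'] -> ['c', 'b', 'a', 'd']
'c': index 0 in ['c', 'b', 'a', 'd'] -> ['c', 'b', 'a', 'd']
'b': index 1 in ['c', 'b', 'a', 'd'] -> ['b', 'c', 'a', 'd']
'c': index 1 in ['b', 'c', 'a', 'd'] -> ['c', 'b', 'a', 'd']
'a': index 2 in ['c', 'b', 'a', 'd'] -> ['a', 'c', 'b', 'd']
'd': index 3 in ['a', 'c', 'b', 'd'] -> ['d', 'a', 'c', 'b']
'b': index 3 in ['d', 'a', 'c', 'b'] -> ['b', 'd', 'a', 'c']
'c': index 3 in ['b', 'd', 'a', 'c'] -> ['c', 'b', 'd', 'a']
'a': index 3 in ['c', 'b', 'd', 'a'] -> ['a', 'c', 'b', 'd']


Output: [1, 2, 0, 1, 1, 2, 3, 3, 3, 3]


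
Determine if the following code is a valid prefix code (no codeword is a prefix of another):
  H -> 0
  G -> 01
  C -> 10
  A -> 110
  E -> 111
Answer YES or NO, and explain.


Checking each pair (does one codeword prefix another?):
  H='0' vs G='01': prefix -- VIOLATION

NO -- this is NOT a valid prefix code. H (0) is a prefix of G (01).


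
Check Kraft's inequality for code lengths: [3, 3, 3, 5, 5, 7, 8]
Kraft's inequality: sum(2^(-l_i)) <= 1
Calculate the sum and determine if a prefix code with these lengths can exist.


Sum = 2^(-3) + 2^(-3) + 2^(-3) + 2^(-5) + 2^(-5) + 2^(-7) + 2^(-8)
    = 0.125 + 0.125 + 0.125 + 0.03125 + 0.03125 + 0.0078125 + 0.00390625
    = 115/256 = 0.44921875
Since 0.44921875 <= 1, Kraft's inequality IS satisfied.
A prefix code with these lengths CAN exist.

Kraft sum = 0.44921875. Satisfied.


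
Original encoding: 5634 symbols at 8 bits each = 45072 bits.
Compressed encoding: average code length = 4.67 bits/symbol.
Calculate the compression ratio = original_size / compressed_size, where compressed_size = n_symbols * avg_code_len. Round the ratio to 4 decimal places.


original_size = n_symbols * orig_bits = 5634 * 8 = 45072 bits
compressed_size = n_symbols * avg_code_len = 5634 * 4.67 = 26310.78 bits
ratio = original_size / compressed_size = 45072 / 26310.78 = 1.7131

Compression ratio = 1.7131


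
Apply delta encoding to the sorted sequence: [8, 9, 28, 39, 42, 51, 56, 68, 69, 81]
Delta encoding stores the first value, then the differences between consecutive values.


First value: 8
Deltas:
  9 - 8 = 1
  28 - 9 = 19
  39 - 28 = 11
  42 - 39 = 3
  51 - 42 = 9
  56 - 51 = 5
  68 - 56 = 12
  69 - 68 = 1
  81 - 69 = 12


Delta encoded: [8, 1, 19, 11, 3, 9, 5, 12, 1, 12]


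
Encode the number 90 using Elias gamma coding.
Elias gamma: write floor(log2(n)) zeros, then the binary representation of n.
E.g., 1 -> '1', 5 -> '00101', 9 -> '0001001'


num_bits = floor(log2(90)) + 1 = 7
leading_zeros = num_bits - 1 = 6
binary(90) = 1011010

Elias gamma(90) = '000000' + '1011010' = 0000001011010 (13 bits)


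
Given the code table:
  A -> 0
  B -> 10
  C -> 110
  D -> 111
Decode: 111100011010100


Decoding:
111 -> D
10 -> B
0 -> A
0 -> A
110 -> C
10 -> B
10 -> B
0 -> A


Result: DBAACBBA


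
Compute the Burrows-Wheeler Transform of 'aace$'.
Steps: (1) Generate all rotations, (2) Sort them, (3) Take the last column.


Rotations (sorted):
  0: $aace -> last char: e
  1: aace$ -> last char: $
  2: ace$a -> last char: a
  3: ce$aa -> last char: a
  4: e$aac -> last char: c


BWT = e$aac


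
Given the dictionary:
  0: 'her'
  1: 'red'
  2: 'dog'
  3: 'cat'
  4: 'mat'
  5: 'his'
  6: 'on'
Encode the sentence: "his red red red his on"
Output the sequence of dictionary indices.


Look up each word in the dictionary:
  'his' -> 5
  'red' -> 1
  'red' -> 1
  'red' -> 1
  'his' -> 5
  'on' -> 6

Encoded: [5, 1, 1, 1, 5, 6]


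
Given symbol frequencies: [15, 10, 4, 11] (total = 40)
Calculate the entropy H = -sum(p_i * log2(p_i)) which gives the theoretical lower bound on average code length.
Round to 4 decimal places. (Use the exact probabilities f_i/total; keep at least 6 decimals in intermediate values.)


Per-symbol terms -p_i * log2(p_i) with p_i = f_i/40:
  p = 15/40 = 0.375000: log2(p) = -1.415037, -p*log2(p) = 0.530639
  p = 10/40 = 0.250000: log2(p) = -2.000000, -p*log2(p) = 0.500000
  p = 4/40 = 0.100000: log2(p) = -3.321928, -p*log2(p) = 0.332193
  p = 11/40 = 0.275000: log2(p) = -1.862496, -p*log2(p) = 0.512187
H = 0.530639 + 0.500000 + 0.332193 + 0.512187 = 1.875019

H = 1.875 bits/symbol


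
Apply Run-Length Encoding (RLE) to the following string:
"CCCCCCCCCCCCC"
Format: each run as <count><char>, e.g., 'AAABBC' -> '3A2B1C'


Scanning runs left to right:
  i=0: run of 'C' x 13 -> '13C'

RLE = 13C


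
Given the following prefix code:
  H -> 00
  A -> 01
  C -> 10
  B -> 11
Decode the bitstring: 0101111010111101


Decoding step by step:
Bits 01 -> A
Bits 01 -> A
Bits 11 -> B
Bits 10 -> C
Bits 10 -> C
Bits 11 -> B
Bits 11 -> B
Bits 01 -> A


Decoded message: AABCCBBA


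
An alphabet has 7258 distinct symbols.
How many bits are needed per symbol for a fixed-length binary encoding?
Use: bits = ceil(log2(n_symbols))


log2(7258) = 12.8254
Bracket: 2^12 = 4096 < 7258 <= 2^13 = 8192
So ceil(log2(7258)) = 13

bits = ceil(log2(7258)) = ceil(12.8254) = 13 bits


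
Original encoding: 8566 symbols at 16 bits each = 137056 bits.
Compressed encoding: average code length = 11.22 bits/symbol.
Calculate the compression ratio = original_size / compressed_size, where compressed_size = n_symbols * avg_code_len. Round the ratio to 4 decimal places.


original_size = n_symbols * orig_bits = 8566 * 16 = 137056 bits
compressed_size = n_symbols * avg_code_len = 8566 * 11.22 = 96110.52 bits
ratio = original_size / compressed_size = 137056 / 96110.52 = 1.426

Compression ratio = 1.426


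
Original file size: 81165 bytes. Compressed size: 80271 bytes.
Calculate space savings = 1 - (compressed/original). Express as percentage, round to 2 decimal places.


ratio = compressed/original = 80271/81165 = 0.988985
savings = 1 - ratio = 1 - 0.988985 = 0.011015
as a percentage: 0.011015 * 100 = 1.1%

Space savings = 1 - 80271/81165 = 1.1%


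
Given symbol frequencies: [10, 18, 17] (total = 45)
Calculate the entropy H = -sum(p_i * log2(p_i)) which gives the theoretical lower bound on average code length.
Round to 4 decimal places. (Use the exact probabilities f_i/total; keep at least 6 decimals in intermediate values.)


Per-symbol terms -p_i * log2(p_i) with p_i = f_i/45:
  p = 10/45 = 0.222222: log2(p) = -2.169925, -p*log2(p) = 0.482206
  p = 18/45 = 0.400000: log2(p) = -1.321928, -p*log2(p) = 0.528771
  p = 17/45 = 0.377778: log2(p) = -1.404390, -p*log2(p) = 0.530547
H = 0.482206 + 0.528771 + 0.530547 = 1.541524

H = 1.5415 bits/symbol


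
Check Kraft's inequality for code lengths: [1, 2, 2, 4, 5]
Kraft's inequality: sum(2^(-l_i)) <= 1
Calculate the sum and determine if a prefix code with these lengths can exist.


Sum = 2^(-1) + 2^(-2) + 2^(-2) + 2^(-4) + 2^(-5)
    = 0.5 + 0.25 + 0.25 + 0.0625 + 0.03125
    = 35/32 = 1.09375
Since 1.09375 > 1, Kraft's inequality is NOT satisfied.
A prefix code with these lengths CANNOT exist.

Kraft sum = 1.09375. Not satisfied.


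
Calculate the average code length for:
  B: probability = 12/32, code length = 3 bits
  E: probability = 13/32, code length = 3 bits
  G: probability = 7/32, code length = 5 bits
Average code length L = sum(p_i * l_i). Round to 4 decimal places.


Weighted contributions p_i * l_i:
  B: (12/32) * 3 = 36/32
  E: (13/32) * 3 = 39/32
  G: (7/32) * 5 = 35/32
Sum = (36 + 39 + 35)/32 = 110/32

L = 110/32 = 3.4375 bits/symbol


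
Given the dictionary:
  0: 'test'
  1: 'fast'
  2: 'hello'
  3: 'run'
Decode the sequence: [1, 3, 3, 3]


Look up each index in the dictionary:
  1 -> 'fast'
  3 -> 'run'
  3 -> 'run'
  3 -> 'run'

Decoded: "fast run run run"


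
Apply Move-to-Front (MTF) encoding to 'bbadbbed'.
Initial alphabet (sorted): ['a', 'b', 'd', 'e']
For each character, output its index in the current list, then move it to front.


MTF encoding:
'b': index 1 in ['a', 'b', 'd', 'e'] -> ['b', 'a', 'd', 'e']
'b': index 0 in ['b', 'a', 'd', 'e'] -> ['b', 'a', 'd', 'e']
'a': index 1 in ['b', 'a', 'd', 'e'] -> ['a', 'b', 'd', 'e']
'd': index 2 in ['a', 'b', 'd', 'e'] -> ['d', 'a', 'b', 'e']
'b': index 2 in ['d', 'a', 'b', 'e'] -> ['b', 'd', 'a', 'e']
'b': index 0 in ['b', 'd', 'a', 'e'] -> ['b', 'd', 'a', 'e']
'e': index 3 in ['b', 'd', 'a', 'e'] -> ['e', 'b', 'd', 'a']
'd': index 2 in ['e', 'b', 'd', 'a'] -> ['d', 'e', 'b', 'a']


Output: [1, 0, 1, 2, 2, 0, 3, 2]


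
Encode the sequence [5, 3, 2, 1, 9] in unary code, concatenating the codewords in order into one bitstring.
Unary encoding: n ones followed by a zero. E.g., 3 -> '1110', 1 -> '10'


Encode each number as n ones followed by a terminating 0:
  5 -> 111110 (6 bits)
  3 -> 1110 (4 bits)
  2 -> 110 (3 bits)
  1 -> 10 (2 bits)
  9 -> 1111111110 (10 bits)
Total length = 6 + 4 + 3 + 2 + 10 = 25 bits.

Unary([5, 3, 2, 1, 9]) = 1111101110110101111111110 (25 bits)


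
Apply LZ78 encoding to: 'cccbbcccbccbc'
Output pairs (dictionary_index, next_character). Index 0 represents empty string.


LZ78 encoding steps:
Dictionary: {0: ''}
Step 1: w='' (idx 0), next='c' -> output (0, 'c'), add 'c' as idx 1
Step 2: w='c' (idx 1), next='c' -> output (1, 'c'), add 'cc' as idx 2
Step 3: w='' (idx 0), next='b' -> output (0, 'b'), add 'b' as idx 3
Step 4: w='b' (idx 3), next='c' -> output (3, 'c'), add 'bc' as idx 4
Step 5: w='cc' (idx 2), next='b' -> output (2, 'b'), add 'ccb' as idx 5
Step 6: w='ccb' (idx 5), next='c' -> output (5, 'c'), add 'ccbc' as idx 6


Encoded: [(0, 'c'), (1, 'c'), (0, 'b'), (3, 'c'), (2, 'b'), (5, 'c')]


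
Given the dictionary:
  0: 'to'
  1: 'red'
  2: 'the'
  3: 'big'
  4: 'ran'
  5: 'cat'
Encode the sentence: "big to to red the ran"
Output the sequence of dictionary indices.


Look up each word in the dictionary:
  'big' -> 3
  'to' -> 0
  'to' -> 0
  'red' -> 1
  'the' -> 2
  'ran' -> 4

Encoded: [3, 0, 0, 1, 2, 4]


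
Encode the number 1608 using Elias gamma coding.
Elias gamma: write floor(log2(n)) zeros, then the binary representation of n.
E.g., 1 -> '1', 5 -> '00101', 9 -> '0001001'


num_bits = floor(log2(1608)) + 1 = 11
leading_zeros = num_bits - 1 = 10
binary(1608) = 11001001000

Elias gamma(1608) = '0000000000' + '11001001000' = 000000000011001001000 (21 bits)


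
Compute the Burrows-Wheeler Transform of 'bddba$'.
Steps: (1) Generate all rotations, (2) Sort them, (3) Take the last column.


Rotations (sorted):
  0: $bddba -> last char: a
  1: a$bddb -> last char: b
  2: ba$bdd -> last char: d
  3: bddba$ -> last char: $
  4: dba$bd -> last char: d
  5: ddba$b -> last char: b


BWT = abd$db


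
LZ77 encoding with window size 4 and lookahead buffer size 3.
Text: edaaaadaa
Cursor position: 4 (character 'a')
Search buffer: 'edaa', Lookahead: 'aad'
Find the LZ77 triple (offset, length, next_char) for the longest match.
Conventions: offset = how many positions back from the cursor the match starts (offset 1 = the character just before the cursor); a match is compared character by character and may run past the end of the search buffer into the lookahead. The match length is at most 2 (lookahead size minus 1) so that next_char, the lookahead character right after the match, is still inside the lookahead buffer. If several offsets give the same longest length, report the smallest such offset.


Try each offset into the search buffer:
  offset=1 (pos 3, char 'a'): match length 2
  offset=2 (pos 2, char 'a'): match length 2
  offset=3 (pos 1, char 'd'): match length 0
  offset=4 (pos 0, char 'e'): match length 0
Longest match has length 2, found at offsets 1, 2; take the smallest, offset 1.
next_char = character at position 4 + 2 = 6 -> 'd'

Best match: offset=1, length=2 (matching 'aa' starting at position 3)
LZ77 triple: (1, 2, 'd')


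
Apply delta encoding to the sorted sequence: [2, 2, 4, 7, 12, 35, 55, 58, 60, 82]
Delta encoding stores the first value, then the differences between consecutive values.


First value: 2
Deltas:
  2 - 2 = 0
  4 - 2 = 2
  7 - 4 = 3
  12 - 7 = 5
  35 - 12 = 23
  55 - 35 = 20
  58 - 55 = 3
  60 - 58 = 2
  82 - 60 = 22


Delta encoded: [2, 0, 2, 3, 5, 23, 20, 3, 2, 22]


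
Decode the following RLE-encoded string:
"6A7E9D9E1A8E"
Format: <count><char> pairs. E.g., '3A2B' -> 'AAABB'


Expanding each <count><char> pair:
  6A -> 'AAAAAA'
  7E -> 'EEEEEEE'
  9D -> 'DDDDDDDDD'
  9E -> 'EEEEEEEEE'
  1A -> 'A'
  8E -> 'EEEEEEEE'

Decoded = AAAAAAEEEEEEEDDDDDDDDDEEEEEEEEEAEEEEEEEE


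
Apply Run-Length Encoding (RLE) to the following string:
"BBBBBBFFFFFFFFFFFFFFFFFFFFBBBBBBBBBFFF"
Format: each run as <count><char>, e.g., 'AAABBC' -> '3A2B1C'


Scanning runs left to right:
  i=0: run of 'B' x 6 -> '6B'
  i=6: run of 'F' x 20 -> '20F'
  i=26: run of 'B' x 9 -> '9B'
  i=35: run of 'F' x 3 -> '3F'

RLE = 6B20F9B3F


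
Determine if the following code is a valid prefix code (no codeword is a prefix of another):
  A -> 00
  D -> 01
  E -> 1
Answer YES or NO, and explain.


Checking each pair (does one codeword prefix another?):
  A='00' vs D='01': no prefix
  A='00' vs E='1': no prefix
  D='01' vs A='00': no prefix
  D='01' vs E='1': no prefix
  E='1' vs A='00': no prefix
  E='1' vs D='01': no prefix
No violation found over all pairs.

YES -- this is a valid prefix code. No codeword is a prefix of any other codeword.


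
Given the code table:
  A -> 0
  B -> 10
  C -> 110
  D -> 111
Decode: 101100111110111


Decoding:
10 -> B
110 -> C
0 -> A
111 -> D
110 -> C
111 -> D


Result: BCADCD


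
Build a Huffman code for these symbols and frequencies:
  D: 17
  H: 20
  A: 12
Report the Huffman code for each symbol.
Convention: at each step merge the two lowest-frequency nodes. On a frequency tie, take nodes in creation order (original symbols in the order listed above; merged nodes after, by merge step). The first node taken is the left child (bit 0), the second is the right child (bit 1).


Huffman tree construction:
Step 1: Merge A(12) + D(17) = 29
Step 2: Merge H(20) + (A+D)(29) = 49
Read each symbol's code off the tree from the root (left child = 0, right child = 1).

Codes:
  D: 11 (length 2)
  H: 0 (length 1)
  A: 10 (length 2)
Average code length: 78/49 = 1.5918 bits/symbol


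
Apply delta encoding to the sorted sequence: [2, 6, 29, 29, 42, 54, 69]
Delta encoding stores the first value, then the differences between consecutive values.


First value: 2
Deltas:
  6 - 2 = 4
  29 - 6 = 23
  29 - 29 = 0
  42 - 29 = 13
  54 - 42 = 12
  69 - 54 = 15


Delta encoded: [2, 4, 23, 0, 13, 12, 15]


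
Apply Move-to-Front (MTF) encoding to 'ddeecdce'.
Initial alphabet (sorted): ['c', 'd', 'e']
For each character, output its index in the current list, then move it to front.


MTF encoding:
'd': index 1 in ['c', 'd', 'e'] -> ['d', 'c', 'e']
'd': index 0 in ['d', 'c', 'e'] -> ['d', 'c', 'e']
'e': index 2 in ['d', 'c', 'e'] -> ['e', 'd', 'c']
'e': index 0 in ['e', 'd', 'c'] -> ['e', 'd', 'c']
'c': index 2 in ['e', 'd', 'c'] -> ['c', 'e', 'd']
'd': index 2 in ['c', 'e', 'd'] -> ['d', 'c', 'e']
'c': index 1 in ['d', 'c', 'e'] -> ['c', 'd', 'e']
'e': index 2 in ['c', 'd', 'e'] -> ['e', 'c', 'd']


Output: [1, 0, 2, 0, 2, 2, 1, 2]


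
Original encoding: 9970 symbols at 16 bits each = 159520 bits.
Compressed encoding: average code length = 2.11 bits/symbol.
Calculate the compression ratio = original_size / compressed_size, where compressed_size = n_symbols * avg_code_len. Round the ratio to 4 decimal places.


original_size = n_symbols * orig_bits = 9970 * 16 = 159520 bits
compressed_size = n_symbols * avg_code_len = 9970 * 2.11 = 21036.7 bits
ratio = original_size / compressed_size = 159520 / 21036.7 = 7.5829

Compression ratio = 7.5829


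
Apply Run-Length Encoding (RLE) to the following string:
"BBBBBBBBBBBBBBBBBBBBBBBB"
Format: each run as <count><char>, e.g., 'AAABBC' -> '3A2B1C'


Scanning runs left to right:
  i=0: run of 'B' x 24 -> '24B'

RLE = 24B


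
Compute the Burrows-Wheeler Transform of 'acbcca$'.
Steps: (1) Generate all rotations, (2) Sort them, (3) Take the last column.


Rotations (sorted):
  0: $acbcca -> last char: a
  1: a$acbcc -> last char: c
  2: acbcca$ -> last char: $
  3: bcca$ac -> last char: c
  4: ca$acbc -> last char: c
  5: cbcca$a -> last char: a
  6: cca$acb -> last char: b


BWT = ac$ccab


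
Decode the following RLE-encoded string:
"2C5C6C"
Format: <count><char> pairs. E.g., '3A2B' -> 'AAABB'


Expanding each <count><char> pair:
  2C -> 'CC'
  5C -> 'CCCCC'
  6C -> 'CCCCCC'

Decoded = CCCCCCCCCCCCC


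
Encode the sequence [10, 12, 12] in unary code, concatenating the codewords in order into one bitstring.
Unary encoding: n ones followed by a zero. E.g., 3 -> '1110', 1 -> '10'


Encode each number as n ones followed by a terminating 0:
  10 -> 11111111110 (11 bits)
  12 -> 1111111111110 (13 bits)
  12 -> 1111111111110 (13 bits)
Total length = 11 + 13 + 13 = 37 bits.

Unary([10, 12, 12]) = 1111111111011111111111101111111111110 (37 bits)


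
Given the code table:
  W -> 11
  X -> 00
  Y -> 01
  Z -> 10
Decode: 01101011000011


Decoding:
01 -> Y
10 -> Z
10 -> Z
11 -> W
00 -> X
00 -> X
11 -> W


Result: YZZWXXW


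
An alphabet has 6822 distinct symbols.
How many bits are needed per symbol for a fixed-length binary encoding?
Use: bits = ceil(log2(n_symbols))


log2(6822) = 12.736
Bracket: 2^12 = 4096 < 6822 <= 2^13 = 8192
So ceil(log2(6822)) = 13

bits = ceil(log2(6822)) = ceil(12.736) = 13 bits


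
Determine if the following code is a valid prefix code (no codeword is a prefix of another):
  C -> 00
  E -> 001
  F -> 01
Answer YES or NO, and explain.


Checking each pair (does one codeword prefix another?):
  C='00' vs E='001': prefix -- VIOLATION

NO -- this is NOT a valid prefix code. C (00) is a prefix of E (001).


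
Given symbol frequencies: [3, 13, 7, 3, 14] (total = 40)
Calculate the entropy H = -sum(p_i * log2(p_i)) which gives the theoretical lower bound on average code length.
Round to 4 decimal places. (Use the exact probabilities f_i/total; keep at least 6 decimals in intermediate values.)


Per-symbol terms -p_i * log2(p_i) with p_i = f_i/40:
  p = 3/40 = 0.075000: log2(p) = -3.736966, -p*log2(p) = 0.280272
  p = 13/40 = 0.325000: log2(p) = -1.621488, -p*log2(p) = 0.526984
  p = 7/40 = 0.175000: log2(p) = -2.514573, -p*log2(p) = 0.440050
  p = 3/40 = 0.075000: log2(p) = -3.736966, -p*log2(p) = 0.280272
  p = 14/40 = 0.350000: log2(p) = -1.514573, -p*log2(p) = 0.530101
H = 0.280272 + 0.526984 + 0.440050 + 0.280272 + 0.530101 = 2.057679

H = 2.0577 bits/symbol


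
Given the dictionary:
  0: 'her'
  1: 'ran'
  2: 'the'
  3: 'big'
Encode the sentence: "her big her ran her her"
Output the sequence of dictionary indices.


Look up each word in the dictionary:
  'her' -> 0
  'big' -> 3
  'her' -> 0
  'ran' -> 1
  'her' -> 0
  'her' -> 0

Encoded: [0, 3, 0, 1, 0, 0]


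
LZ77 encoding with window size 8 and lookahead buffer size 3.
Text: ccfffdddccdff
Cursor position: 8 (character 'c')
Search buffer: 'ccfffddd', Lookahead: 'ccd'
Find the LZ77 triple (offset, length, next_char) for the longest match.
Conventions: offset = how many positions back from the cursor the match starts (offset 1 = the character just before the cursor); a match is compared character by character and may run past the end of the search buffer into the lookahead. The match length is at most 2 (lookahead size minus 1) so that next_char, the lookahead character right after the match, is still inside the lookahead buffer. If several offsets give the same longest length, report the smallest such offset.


Try each offset into the search buffer:
  offset=1 (pos 7, char 'd'): match length 0
  offset=2 (pos 6, char 'd'): match length 0
  offset=3 (pos 5, char 'd'): match length 0
  offset=4 (pos 4, char 'f'): match length 0
  offset=5 (pos 3, char 'f'): match length 0
  offset=6 (pos 2, char 'f'): match length 0
  offset=7 (pos 1, char 'c'): match length 1
  offset=8 (pos 0, char 'c'): match length 2
Longest match has length 2 at offset 8.
next_char = character at position 8 + 2 = 10 -> 'd'

Best match: offset=8, length=2 (matching 'cc' starting at position 0)
LZ77 triple: (8, 2, 'd')


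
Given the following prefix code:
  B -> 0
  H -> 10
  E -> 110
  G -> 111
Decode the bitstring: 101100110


Decoding step by step:
Bits 10 -> H
Bits 110 -> E
Bits 0 -> B
Bits 110 -> E


Decoded message: HEBE


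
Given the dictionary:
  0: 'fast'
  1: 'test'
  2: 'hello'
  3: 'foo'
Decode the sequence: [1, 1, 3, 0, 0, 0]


Look up each index in the dictionary:
  1 -> 'test'
  1 -> 'test'
  3 -> 'foo'
  0 -> 'fast'
  0 -> 'fast'
  0 -> 'fast'

Decoded: "test test foo fast fast fast"


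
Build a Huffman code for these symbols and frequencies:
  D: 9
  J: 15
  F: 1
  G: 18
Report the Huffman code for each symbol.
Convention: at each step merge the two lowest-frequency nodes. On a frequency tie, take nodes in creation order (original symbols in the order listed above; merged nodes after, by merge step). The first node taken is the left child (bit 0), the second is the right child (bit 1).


Huffman tree construction:
Step 1: Merge F(1) + D(9) = 10
Step 2: Merge (F+D)(10) + J(15) = 25
Step 3: Merge G(18) + ((F+D)+J)(25) = 43
Read each symbol's code off the tree from the root (left child = 0, right child = 1).

Codes:
  D: 101 (length 3)
  J: 11 (length 2)
  F: 100 (length 3)
  G: 0 (length 1)
Average code length: 78/43 = 1.8140 bits/symbol


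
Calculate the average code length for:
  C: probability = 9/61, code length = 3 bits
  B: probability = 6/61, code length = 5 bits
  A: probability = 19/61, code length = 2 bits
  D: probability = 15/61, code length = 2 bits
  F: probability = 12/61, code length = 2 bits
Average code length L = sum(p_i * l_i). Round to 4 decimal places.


Weighted contributions p_i * l_i:
  C: (9/61) * 3 = 27/61
  B: (6/61) * 5 = 30/61
  A: (19/61) * 2 = 38/61
  D: (15/61) * 2 = 30/61
  F: (12/61) * 2 = 24/61
Sum = (27 + 30 + 38 + 30 + 24)/61 = 149/61

L = 149/61 = 2.4426 bits/symbol


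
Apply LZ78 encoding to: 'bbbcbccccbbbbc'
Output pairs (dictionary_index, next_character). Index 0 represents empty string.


LZ78 encoding steps:
Dictionary: {0: ''}
Step 1: w='' (idx 0), next='b' -> output (0, 'b'), add 'b' as idx 1
Step 2: w='b' (idx 1), next='b' -> output (1, 'b'), add 'bb' as idx 2
Step 3: w='' (idx 0), next='c' -> output (0, 'c'), add 'c' as idx 3
Step 4: w='b' (idx 1), next='c' -> output (1, 'c'), add 'bc' as idx 4
Step 5: w='c' (idx 3), next='c' -> output (3, 'c'), add 'cc' as idx 5
Step 6: w='c' (idx 3), next='b' -> output (3, 'b'), add 'cb' as idx 6
Step 7: w='bb' (idx 2), next='b' -> output (2, 'b'), add 'bbb' as idx 7
Step 8: w='c' (idx 3), end of input -> output (3, '')


Encoded: [(0, 'b'), (1, 'b'), (0, 'c'), (1, 'c'), (3, 'c'), (3, 'b'), (2, 'b'), (3, '')]


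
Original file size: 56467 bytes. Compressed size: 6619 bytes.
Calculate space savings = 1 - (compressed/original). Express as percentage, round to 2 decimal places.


ratio = compressed/original = 6619/56467 = 0.117219
savings = 1 - ratio = 1 - 0.117219 = 0.882781
as a percentage: 0.882781 * 100 = 88.28%

Space savings = 1 - 6619/56467 = 88.28%


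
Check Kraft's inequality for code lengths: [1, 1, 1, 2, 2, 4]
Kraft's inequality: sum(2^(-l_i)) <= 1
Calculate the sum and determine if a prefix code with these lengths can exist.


Sum = 2^(-1) + 2^(-1) + 2^(-1) + 2^(-2) + 2^(-2) + 2^(-4)
    = 0.5 + 0.5 + 0.5 + 0.25 + 0.25 + 0.0625
    = 33/16 = 2.0625
Since 2.0625 > 1, Kraft's inequality is NOT satisfied.
A prefix code with these lengths CANNOT exist.

Kraft sum = 2.0625. Not satisfied.


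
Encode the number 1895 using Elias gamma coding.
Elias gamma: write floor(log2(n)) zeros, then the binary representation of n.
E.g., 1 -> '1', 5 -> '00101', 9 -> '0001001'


num_bits = floor(log2(1895)) + 1 = 11
leading_zeros = num_bits - 1 = 10
binary(1895) = 11101100111

Elias gamma(1895) = '0000000000' + '11101100111' = 000000000011101100111 (21 bits)


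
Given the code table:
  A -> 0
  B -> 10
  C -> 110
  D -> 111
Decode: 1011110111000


Decoding:
10 -> B
111 -> D
10 -> B
111 -> D
0 -> A
0 -> A
0 -> A


Result: BDBDAAA


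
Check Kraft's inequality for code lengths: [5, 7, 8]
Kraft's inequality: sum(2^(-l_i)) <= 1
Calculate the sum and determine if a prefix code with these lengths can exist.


Sum = 2^(-5) + 2^(-7) + 2^(-8)
    = 0.03125 + 0.0078125 + 0.00390625
    = 11/256 = 0.04296875
Since 0.04296875 <= 1, Kraft's inequality IS satisfied.
A prefix code with these lengths CAN exist.

Kraft sum = 0.04296875. Satisfied.


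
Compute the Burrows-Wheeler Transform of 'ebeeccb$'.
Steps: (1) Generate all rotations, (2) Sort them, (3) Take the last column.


Rotations (sorted):
  0: $ebeeccb -> last char: b
  1: b$ebeecc -> last char: c
  2: beeccb$e -> last char: e
  3: cb$ebeec -> last char: c
  4: ccb$ebee -> last char: e
  5: ebeeccb$ -> last char: $
  6: eccb$ebe -> last char: e
  7: eeccb$eb -> last char: b


BWT = bcece$eb


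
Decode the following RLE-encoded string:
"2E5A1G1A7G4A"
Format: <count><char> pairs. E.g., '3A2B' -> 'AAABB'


Expanding each <count><char> pair:
  2E -> 'EE'
  5A -> 'AAAAA'
  1G -> 'G'
  1A -> 'A'
  7G -> 'GGGGGGG'
  4A -> 'AAAA'

Decoded = EEAAAAAGAGGGGGGGAAAA


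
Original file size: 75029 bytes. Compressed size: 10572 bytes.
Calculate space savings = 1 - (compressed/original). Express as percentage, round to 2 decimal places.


ratio = compressed/original = 10572/75029 = 0.140906
savings = 1 - ratio = 1 - 0.140906 = 0.859094
as a percentage: 0.859094 * 100 = 85.91%

Space savings = 1 - 10572/75029 = 85.91%


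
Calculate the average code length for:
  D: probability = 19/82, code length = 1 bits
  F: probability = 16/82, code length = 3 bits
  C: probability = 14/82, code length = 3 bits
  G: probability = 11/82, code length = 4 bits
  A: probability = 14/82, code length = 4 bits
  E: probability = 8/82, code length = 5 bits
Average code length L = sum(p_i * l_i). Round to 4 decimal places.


Weighted contributions p_i * l_i:
  D: (19/82) * 1 = 19/82
  F: (16/82) * 3 = 48/82
  C: (14/82) * 3 = 42/82
  G: (11/82) * 4 = 44/82
  A: (14/82) * 4 = 56/82
  E: (8/82) * 5 = 40/82
Sum = (19 + 48 + 42 + 44 + 56 + 40)/82 = 249/82

L = 249/82 = 3.0366 bits/symbol


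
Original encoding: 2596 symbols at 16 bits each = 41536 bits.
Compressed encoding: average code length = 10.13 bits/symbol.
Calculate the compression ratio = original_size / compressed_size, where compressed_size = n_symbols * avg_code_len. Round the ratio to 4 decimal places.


original_size = n_symbols * orig_bits = 2596 * 16 = 41536 bits
compressed_size = n_symbols * avg_code_len = 2596 * 10.13 = 26297.48 bits
ratio = original_size / compressed_size = 41536 / 26297.48 = 1.5795

Compression ratio = 1.5795


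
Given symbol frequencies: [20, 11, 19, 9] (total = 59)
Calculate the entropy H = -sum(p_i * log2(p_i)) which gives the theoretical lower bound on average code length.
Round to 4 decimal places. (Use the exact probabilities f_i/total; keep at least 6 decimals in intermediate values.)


Per-symbol terms -p_i * log2(p_i) with p_i = f_i/59:
  p = 20/59 = 0.338983: log2(p) = -1.560715, -p*log2(p) = 0.529056
  p = 11/59 = 0.186441: log2(p) = -2.423211, -p*log2(p) = 0.451785
  p = 19/59 = 0.322034: log2(p) = -1.634716, -p*log2(p) = 0.526434
  p = 9/59 = 0.152542: log2(p) = -2.712718, -p*log2(p) = 0.413804
H = 0.529056 + 0.451785 + 0.526434 + 0.413804 = 1.921079

H = 1.9211 bits/symbol


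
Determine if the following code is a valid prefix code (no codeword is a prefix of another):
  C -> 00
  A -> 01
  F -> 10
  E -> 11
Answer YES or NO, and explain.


Checking each pair (does one codeword prefix another?):
  C='00' vs A='01': no prefix
  C='00' vs F='10': no prefix
  C='00' vs E='11': no prefix
  A='01' vs C='00': no prefix
  A='01' vs F='10': no prefix
  A='01' vs E='11': no prefix
  F='10' vs C='00': no prefix
  F='10' vs A='01': no prefix
  F='10' vs E='11': no prefix
  E='11' vs C='00': no prefix
  E='11' vs A='01': no prefix
  E='11' vs F='10': no prefix
No violation found over all pairs.

YES -- this is a valid prefix code. No codeword is a prefix of any other codeword.


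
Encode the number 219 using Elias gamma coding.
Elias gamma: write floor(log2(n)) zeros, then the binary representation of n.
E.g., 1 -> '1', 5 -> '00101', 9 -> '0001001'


num_bits = floor(log2(219)) + 1 = 8
leading_zeros = num_bits - 1 = 7
binary(219) = 11011011

Elias gamma(219) = '0000000' + '11011011' = 000000011011011 (15 bits)


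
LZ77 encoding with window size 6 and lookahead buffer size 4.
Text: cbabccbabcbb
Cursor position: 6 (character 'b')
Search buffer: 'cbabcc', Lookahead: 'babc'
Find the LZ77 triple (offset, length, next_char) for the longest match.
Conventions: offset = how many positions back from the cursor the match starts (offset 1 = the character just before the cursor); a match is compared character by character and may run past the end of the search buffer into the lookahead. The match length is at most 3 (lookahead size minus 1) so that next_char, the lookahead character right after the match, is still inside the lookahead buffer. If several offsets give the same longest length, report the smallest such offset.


Try each offset into the search buffer:
  offset=1 (pos 5, char 'c'): match length 0
  offset=2 (pos 4, char 'c'): match length 0
  offset=3 (pos 3, char 'b'): match length 1
  offset=4 (pos 2, char 'a'): match length 0
  offset=5 (pos 1, char 'b'): match length 3
  offset=6 (pos 0, char 'c'): match length 0
Longest match has length 3 at offset 5.
next_char = character at position 6 + 3 = 9 -> 'c'

Best match: offset=5, length=3 (matching 'bab' starting at position 1)
LZ77 triple: (5, 3, 'c')


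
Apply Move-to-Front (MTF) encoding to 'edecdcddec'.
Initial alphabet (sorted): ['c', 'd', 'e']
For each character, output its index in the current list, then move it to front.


MTF encoding:
'e': index 2 in ['c', 'd', 'e'] -> ['e', 'c', 'd']
'd': index 2 in ['e', 'c', 'd'] -> ['d', 'e', 'c']
'e': index 1 in ['d', 'e', 'c'] -> ['e', 'd', 'c']
'c': index 2 in ['e', 'd', 'c'] -> ['c', 'e', 'd']
'd': index 2 in ['c', 'e', 'd'] -> ['d', 'c', 'e']
'c': index 1 in ['d', 'c', 'e'] -> ['c', 'd', 'e']
'd': index 1 in ['c', 'd', 'e'] -> ['d', 'c', 'e']
'd': index 0 in ['d', 'c', 'e'] -> ['d', 'c', 'e']
'e': index 2 in ['d', 'c', 'e'] -> ['e', 'd', 'c']
'c': index 2 in ['e', 'd', 'c'] -> ['c', 'e', 'd']


Output: [2, 2, 1, 2, 2, 1, 1, 0, 2, 2]


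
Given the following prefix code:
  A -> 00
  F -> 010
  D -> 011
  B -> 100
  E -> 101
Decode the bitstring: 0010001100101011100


Decoding step by step:
Bits 00 -> A
Bits 100 -> B
Bits 011 -> D
Bits 00 -> A
Bits 101 -> E
Bits 011 -> D
Bits 100 -> B


Decoded message: ABDAEDB


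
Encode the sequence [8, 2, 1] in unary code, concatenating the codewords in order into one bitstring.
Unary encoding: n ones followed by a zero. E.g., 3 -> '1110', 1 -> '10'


Encode each number as n ones followed by a terminating 0:
  8 -> 111111110 (9 bits)
  2 -> 110 (3 bits)
  1 -> 10 (2 bits)
Total length = 9 + 3 + 2 = 14 bits.

Unary([8, 2, 1]) = 11111111011010 (14 bits)


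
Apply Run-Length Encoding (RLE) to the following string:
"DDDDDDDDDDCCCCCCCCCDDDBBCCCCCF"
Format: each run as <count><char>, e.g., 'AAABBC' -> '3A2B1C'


Scanning runs left to right:
  i=0: run of 'D' x 10 -> '10D'
  i=10: run of 'C' x 9 -> '9C'
  i=19: run of 'D' x 3 -> '3D'
  i=22: run of 'B' x 2 -> '2B'
  i=24: run of 'C' x 5 -> '5C'
  i=29: run of 'F' x 1 -> '1F'

RLE = 10D9C3D2B5C1F


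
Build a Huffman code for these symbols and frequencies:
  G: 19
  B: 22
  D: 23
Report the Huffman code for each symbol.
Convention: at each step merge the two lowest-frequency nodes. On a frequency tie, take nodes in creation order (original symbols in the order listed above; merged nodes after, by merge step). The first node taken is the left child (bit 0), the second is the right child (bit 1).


Huffman tree construction:
Step 1: Merge G(19) + B(22) = 41
Step 2: Merge D(23) + (G+B)(41) = 64
Read each symbol's code off the tree from the root (left child = 0, right child = 1).

Codes:
  G: 10 (length 2)
  B: 11 (length 2)
  D: 0 (length 1)
Average code length: 105/64 = 1.6406 bits/symbol


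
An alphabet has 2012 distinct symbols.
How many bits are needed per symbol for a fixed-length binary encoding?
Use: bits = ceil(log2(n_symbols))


log2(2012) = 10.9744
Bracket: 2^10 = 1024 < 2012 <= 2^11 = 2048
So ceil(log2(2012)) = 11

bits = ceil(log2(2012)) = ceil(10.9744) = 11 bits


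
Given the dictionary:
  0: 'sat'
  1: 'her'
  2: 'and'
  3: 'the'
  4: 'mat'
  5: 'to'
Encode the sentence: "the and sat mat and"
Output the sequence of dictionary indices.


Look up each word in the dictionary:
  'the' -> 3
  'and' -> 2
  'sat' -> 0
  'mat' -> 4
  'and' -> 2

Encoded: [3, 2, 0, 4, 2]


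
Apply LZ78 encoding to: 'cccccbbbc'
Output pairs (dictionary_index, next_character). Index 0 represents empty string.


LZ78 encoding steps:
Dictionary: {0: ''}
Step 1: w='' (idx 0), next='c' -> output (0, 'c'), add 'c' as idx 1
Step 2: w='c' (idx 1), next='c' -> output (1, 'c'), add 'cc' as idx 2
Step 3: w='cc' (idx 2), next='b' -> output (2, 'b'), add 'ccb' as idx 3
Step 4: w='' (idx 0), next='b' -> output (0, 'b'), add 'b' as idx 4
Step 5: w='b' (idx 4), next='c' -> output (4, 'c'), add 'bc' as idx 5


Encoded: [(0, 'c'), (1, 'c'), (2, 'b'), (0, 'b'), (4, 'c')]


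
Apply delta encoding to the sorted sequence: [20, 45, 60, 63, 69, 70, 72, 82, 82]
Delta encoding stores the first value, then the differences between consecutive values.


First value: 20
Deltas:
  45 - 20 = 25
  60 - 45 = 15
  63 - 60 = 3
  69 - 63 = 6
  70 - 69 = 1
  72 - 70 = 2
  82 - 72 = 10
  82 - 82 = 0


Delta encoded: [20, 25, 15, 3, 6, 1, 2, 10, 0]


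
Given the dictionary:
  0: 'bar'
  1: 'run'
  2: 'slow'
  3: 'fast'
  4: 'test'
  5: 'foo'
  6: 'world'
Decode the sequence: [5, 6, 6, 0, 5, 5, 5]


Look up each index in the dictionary:
  5 -> 'foo'
  6 -> 'world'
  6 -> 'world'
  0 -> 'bar'
  5 -> 'foo'
  5 -> 'foo'
  5 -> 'foo'

Decoded: "foo world world bar foo foo foo"


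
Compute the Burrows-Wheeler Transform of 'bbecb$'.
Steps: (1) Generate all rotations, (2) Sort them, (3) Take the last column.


Rotations (sorted):
  0: $bbecb -> last char: b
  1: b$bbec -> last char: c
  2: bbecb$ -> last char: $
  3: becb$b -> last char: b
  4: cb$bbe -> last char: e
  5: ecb$bb -> last char: b


BWT = bc$beb


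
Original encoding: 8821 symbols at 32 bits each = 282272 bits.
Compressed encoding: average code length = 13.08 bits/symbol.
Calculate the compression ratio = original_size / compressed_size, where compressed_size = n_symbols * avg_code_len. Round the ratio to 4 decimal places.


original_size = n_symbols * orig_bits = 8821 * 32 = 282272 bits
compressed_size = n_symbols * avg_code_len = 8821 * 13.08 = 115378.68 bits
ratio = original_size / compressed_size = 282272 / 115378.68 = 2.4465

Compression ratio = 2.4465


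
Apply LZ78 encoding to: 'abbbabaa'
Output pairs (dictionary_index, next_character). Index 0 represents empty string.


LZ78 encoding steps:
Dictionary: {0: ''}
Step 1: w='' (idx 0), next='a' -> output (0, 'a'), add 'a' as idx 1
Step 2: w='' (idx 0), next='b' -> output (0, 'b'), add 'b' as idx 2
Step 3: w='b' (idx 2), next='b' -> output (2, 'b'), add 'bb' as idx 3
Step 4: w='a' (idx 1), next='b' -> output (1, 'b'), add 'ab' as idx 4
Step 5: w='a' (idx 1), next='a' -> output (1, 'a'), add 'aa' as idx 5


Encoded: [(0, 'a'), (0, 'b'), (2, 'b'), (1, 'b'), (1, 'a')]
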